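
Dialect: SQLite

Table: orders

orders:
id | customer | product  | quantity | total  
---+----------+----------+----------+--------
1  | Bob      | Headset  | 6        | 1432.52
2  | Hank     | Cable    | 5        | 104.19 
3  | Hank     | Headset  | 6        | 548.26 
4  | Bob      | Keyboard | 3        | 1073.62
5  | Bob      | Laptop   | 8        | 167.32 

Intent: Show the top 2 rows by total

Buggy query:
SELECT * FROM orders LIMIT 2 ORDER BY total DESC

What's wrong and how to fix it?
Bug: ORDER BY cannot follow LIMIT; LIMIT is the final clause

Fix: Sort with ORDER BY, then apply LIMIT

Corrected query:
SELECT * FROM orders ORDER BY total DESC LIMIT 2

Result:
id | customer | product  | quantity | total  
---+----------+----------+----------+--------
1  | Bob      | Headset  | 6        | 1432.52
4  | Bob      | Keyboard | 3        | 1073.62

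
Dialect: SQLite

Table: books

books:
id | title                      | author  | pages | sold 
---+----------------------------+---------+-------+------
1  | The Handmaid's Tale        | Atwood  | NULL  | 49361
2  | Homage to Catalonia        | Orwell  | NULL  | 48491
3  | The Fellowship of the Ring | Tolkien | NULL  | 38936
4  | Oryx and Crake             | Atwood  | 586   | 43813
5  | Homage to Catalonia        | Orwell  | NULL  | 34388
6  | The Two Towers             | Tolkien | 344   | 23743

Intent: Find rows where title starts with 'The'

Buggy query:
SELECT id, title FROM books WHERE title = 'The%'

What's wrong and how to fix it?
Bug: '=' compares the literal string including the % character; pattern matching needs LIKE

Fix: Replace '=' with LIKE so 'The%' is treated as a pattern

Corrected query:
SELECT id, title FROM books WHERE title LIKE 'The%'

Result:
id | title                     
---+---------------------------
1  | The Handmaid's Tale       
3  | The Fellowship of the Ring
6  | The Two Towers            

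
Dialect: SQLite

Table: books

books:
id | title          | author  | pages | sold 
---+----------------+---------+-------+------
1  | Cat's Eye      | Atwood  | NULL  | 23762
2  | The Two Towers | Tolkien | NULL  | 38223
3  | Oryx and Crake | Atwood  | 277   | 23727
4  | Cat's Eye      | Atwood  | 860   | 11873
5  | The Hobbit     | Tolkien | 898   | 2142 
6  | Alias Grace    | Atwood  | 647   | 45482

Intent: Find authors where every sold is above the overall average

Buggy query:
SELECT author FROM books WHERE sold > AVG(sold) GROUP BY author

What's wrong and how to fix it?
Bug: WHERE evaluates per row before aggregation, so AVG() is unavailable

Fix: Use a subquery for AVG and a HAVING MIN(...) filter so the condition holds for every row in the group

Corrected query:
SELECT author FROM books GROUP BY author HAVING MIN(sold) > (SELECT AVG(sold) FROM books)

Result:
(no rows)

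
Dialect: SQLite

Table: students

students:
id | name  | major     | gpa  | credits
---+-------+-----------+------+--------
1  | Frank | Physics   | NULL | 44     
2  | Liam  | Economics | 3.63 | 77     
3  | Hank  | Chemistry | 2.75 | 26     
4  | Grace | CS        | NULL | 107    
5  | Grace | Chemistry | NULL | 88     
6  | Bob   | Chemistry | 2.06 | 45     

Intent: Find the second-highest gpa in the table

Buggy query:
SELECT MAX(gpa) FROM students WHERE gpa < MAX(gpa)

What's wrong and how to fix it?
Bug: MAX(gpa) on the right of the comparison is an aggregate-in-WHERE error

Fix: Compute the overall MAX in a subquery, then take MAX of rows below it

Corrected query:
SELECT MAX(gpa) FROM students WHERE gpa < (SELECT MAX(gpa) FROM students)

Result:
MAX(gpa)
--------
2.75    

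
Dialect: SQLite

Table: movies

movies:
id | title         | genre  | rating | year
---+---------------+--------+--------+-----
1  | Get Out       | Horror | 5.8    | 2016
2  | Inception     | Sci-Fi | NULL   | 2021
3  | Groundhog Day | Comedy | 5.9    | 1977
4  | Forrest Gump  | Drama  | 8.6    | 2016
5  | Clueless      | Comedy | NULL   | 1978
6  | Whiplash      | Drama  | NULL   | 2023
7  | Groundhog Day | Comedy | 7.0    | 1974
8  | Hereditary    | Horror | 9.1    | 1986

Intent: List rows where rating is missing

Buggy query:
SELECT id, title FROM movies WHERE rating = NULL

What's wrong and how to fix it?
Bug: '= NULL' is always unknown in SQL three-valued logic, so no rows match

Fix: Replace '= NULL' with 'IS NULL'

Corrected query:
SELECT id, title FROM movies WHERE rating IS NULL

Result:
id | title    
---+----------
2  | Inception
5  | Clueless 
6  | Whiplash 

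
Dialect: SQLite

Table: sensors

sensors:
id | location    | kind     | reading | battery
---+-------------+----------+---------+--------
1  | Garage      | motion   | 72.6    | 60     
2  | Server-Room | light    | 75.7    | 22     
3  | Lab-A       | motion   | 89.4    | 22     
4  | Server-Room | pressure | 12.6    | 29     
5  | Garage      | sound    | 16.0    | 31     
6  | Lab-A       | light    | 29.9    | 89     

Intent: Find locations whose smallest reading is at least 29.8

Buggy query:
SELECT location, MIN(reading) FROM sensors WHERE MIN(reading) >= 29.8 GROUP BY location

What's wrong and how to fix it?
Bug: MIN() in WHERE is a misuse of aggregate

Fix: Replace WHERE with HAVING after the GROUP BY

Corrected query:
SELECT location, MIN(reading) FROM sensors GROUP BY location HAVING MIN(reading) >= 29.8

Result:
location | MIN(reading)
---------+-------------
Lab-A    | 29.9        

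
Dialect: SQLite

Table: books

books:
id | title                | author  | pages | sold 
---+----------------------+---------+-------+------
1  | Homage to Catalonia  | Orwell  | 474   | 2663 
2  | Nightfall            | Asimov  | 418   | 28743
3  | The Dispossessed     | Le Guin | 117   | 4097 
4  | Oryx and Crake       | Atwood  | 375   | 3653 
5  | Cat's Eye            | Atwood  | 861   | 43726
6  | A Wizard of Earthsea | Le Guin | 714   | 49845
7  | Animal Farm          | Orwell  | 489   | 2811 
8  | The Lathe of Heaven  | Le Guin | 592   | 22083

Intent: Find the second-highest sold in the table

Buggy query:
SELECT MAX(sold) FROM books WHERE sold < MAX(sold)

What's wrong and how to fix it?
Bug: The inner MAX is an aggregate inside WHERE, which is not allowed

Fix: Compute the overall MAX in a subquery, then take MAX of rows below it

Corrected query:
SELECT MAX(sold) FROM books WHERE sold < (SELECT MAX(sold) FROM books)

Result:
MAX(sold)
---------
43726    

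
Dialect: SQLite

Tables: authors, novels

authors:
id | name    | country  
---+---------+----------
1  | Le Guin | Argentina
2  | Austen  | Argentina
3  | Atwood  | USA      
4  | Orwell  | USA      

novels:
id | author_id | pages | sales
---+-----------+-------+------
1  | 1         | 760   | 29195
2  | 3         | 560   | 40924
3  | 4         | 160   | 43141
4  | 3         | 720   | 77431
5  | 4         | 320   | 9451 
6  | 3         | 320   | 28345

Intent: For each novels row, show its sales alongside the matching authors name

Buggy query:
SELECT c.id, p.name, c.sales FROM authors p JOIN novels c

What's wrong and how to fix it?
Bug: Missing join condition: each novels row is matched to all authors rows instead of just its own

Fix: Specify the join condition linking the foreign key to the parent id

Corrected query:
SELECT c.id, p.name, c.sales FROM authors p JOIN novels c ON c.author_id = p.id

Result:
id | name    | sales
---+---------+------
1  | Le Guin | 29195
2  | Atwood  | 40924
3  | Orwell  | 43141
4  | Atwood  | 77431
5  | Orwell  | 9451 
6  | Atwood  | 28345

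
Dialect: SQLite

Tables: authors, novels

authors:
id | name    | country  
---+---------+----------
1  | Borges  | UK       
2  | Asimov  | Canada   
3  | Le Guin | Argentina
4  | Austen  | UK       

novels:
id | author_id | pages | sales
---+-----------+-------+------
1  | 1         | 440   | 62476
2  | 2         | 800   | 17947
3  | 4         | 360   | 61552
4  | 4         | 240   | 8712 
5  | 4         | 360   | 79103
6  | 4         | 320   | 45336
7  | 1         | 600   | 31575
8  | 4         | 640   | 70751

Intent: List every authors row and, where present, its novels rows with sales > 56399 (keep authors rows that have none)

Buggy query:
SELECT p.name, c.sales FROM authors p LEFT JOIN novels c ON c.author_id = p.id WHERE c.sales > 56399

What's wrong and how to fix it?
Bug: Filtering c.sales in WHERE discards the NULL rows produced by LEFT JOIN, turning it into an inner join

Fix: Put 'c.sales > 56399' in the JOIN's ON clause instead of WHERE

Corrected query:
SELECT p.name, c.sales FROM authors p LEFT JOIN novels c ON c.author_id = p.id AND c.sales > 56399

Result:
name    | sales
--------+------
Borges  | 62476
Asimov  | NULL 
Le Guin | NULL 
Austen  | 61552
Austen  | 70751
Austen  | 79103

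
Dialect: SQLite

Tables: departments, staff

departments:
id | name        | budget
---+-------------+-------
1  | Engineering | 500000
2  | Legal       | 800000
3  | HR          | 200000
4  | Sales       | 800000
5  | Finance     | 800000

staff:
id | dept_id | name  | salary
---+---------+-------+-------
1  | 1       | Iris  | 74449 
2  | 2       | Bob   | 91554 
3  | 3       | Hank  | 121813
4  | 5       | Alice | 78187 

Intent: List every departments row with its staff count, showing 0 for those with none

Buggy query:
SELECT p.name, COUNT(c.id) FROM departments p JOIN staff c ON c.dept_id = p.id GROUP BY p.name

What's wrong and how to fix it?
Bug: An inner join excludes parents with zero children

Fix: Use LEFT JOIN so parents without children still appear (COUNT(c.id) gives 0)

Corrected query:
SELECT p.name, COUNT(c.id) FROM departments p LEFT JOIN staff c ON c.dept_id = p.id GROUP BY p.name

Result:
name        | COUNT(c.id)
------------+------------
Engineering | 1          
Finance     | 1          
HR          | 1          
Legal       | 1          
Sales       | 0          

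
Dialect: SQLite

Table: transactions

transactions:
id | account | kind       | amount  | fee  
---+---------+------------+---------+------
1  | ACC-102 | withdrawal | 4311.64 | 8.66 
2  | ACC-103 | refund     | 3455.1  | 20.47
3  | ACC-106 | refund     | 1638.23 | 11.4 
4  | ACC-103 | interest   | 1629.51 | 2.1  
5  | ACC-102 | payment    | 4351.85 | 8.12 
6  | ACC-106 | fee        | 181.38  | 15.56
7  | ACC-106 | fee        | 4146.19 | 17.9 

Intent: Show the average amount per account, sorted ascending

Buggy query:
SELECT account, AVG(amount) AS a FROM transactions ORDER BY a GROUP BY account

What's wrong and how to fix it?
Bug: ORDER BY appears before GROUP BY; SQL clause order requires GROUP BY first

Fix: Move ORDER BY to the end, after GROUP BY

Corrected query:
SELECT account, AVG(amount) AS a FROM transactions GROUP BY account ORDER BY a

Result:
account | a       
--------+---------
ACC-106 | 1988.6  
ACC-103 | 2542.305
ACC-102 | 4331.745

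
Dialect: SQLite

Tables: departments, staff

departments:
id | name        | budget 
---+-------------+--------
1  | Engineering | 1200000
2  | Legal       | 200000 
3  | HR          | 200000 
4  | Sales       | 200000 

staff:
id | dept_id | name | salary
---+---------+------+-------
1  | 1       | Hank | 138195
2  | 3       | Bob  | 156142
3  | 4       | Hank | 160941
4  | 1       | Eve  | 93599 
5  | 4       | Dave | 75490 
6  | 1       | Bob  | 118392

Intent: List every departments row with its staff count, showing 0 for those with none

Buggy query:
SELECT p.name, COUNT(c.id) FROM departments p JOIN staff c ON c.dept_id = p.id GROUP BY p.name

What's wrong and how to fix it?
Bug: An inner join excludes parents with zero children

Fix: Use LEFT JOIN so parents without children still appear (COUNT(c.id) gives 0)

Corrected query:
SELECT p.name, COUNT(c.id) FROM departments p LEFT JOIN staff c ON c.dept_id = p.id GROUP BY p.name

Result:
name        | COUNT(c.id)
------------+------------
Engineering | 3          
HR          | 1          
Legal       | 0          
Sales       | 2          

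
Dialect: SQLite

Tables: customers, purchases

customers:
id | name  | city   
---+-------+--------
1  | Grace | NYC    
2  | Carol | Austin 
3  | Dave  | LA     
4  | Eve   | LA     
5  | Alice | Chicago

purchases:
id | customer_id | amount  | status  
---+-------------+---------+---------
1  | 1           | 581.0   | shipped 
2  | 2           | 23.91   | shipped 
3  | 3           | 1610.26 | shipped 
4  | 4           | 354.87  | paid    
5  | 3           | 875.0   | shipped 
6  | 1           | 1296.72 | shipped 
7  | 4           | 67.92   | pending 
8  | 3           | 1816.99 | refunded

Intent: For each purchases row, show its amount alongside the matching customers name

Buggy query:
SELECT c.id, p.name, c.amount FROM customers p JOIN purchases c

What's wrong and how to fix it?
Bug: Missing join condition: each purchases row is matched to all customers rows instead of just its own

Fix: Specify the join condition linking the foreign key to the parent id

Corrected query:
SELECT c.id, p.name, c.amount FROM customers p JOIN purchases c ON c.customer_id = p.id

Result:
id | name  | amount 
---+-------+--------
1  | Grace | 581    
2  | Carol | 23.91  
3  | Dave  | 1610.26
4  | Eve   | 354.87 
5  | Dave  | 875    
6  | Grace | 1296.72
7  | Eve   | 67.92  
8  | Dave  | 1816.99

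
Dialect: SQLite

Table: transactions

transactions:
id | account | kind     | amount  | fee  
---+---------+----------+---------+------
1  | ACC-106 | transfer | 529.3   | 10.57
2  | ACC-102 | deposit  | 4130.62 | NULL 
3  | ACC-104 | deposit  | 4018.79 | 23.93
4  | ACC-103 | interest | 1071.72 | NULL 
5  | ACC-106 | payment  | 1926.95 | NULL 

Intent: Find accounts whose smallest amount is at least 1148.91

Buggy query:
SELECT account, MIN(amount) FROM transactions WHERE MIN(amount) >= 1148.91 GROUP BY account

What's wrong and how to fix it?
Bug: MIN() in WHERE is a misuse of aggregate

Fix: Replace WHERE with HAVING after the GROUP BY

Corrected query:
SELECT account, MIN(amount) FROM transactions GROUP BY account HAVING MIN(amount) >= 1148.91

Result:
account | MIN(amount)
--------+------------
ACC-102 | 4130.62    
ACC-104 | 4018.79    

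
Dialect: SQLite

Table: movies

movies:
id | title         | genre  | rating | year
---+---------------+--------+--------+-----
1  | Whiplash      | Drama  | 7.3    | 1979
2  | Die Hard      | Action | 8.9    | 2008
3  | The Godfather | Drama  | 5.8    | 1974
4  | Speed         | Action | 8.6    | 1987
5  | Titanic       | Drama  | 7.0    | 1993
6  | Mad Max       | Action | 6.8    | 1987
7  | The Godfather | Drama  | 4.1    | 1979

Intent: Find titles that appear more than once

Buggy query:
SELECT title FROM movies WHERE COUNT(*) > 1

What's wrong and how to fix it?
Bug: COUNT(*) is an aggregate and cannot be used in WHERE

Fix: GROUP BY title, then filter groups with HAVING COUNT(*) > 1

Corrected query:
SELECT title FROM movies GROUP BY title HAVING COUNT(*) > 1

Result:
title        
-------------
The Godfather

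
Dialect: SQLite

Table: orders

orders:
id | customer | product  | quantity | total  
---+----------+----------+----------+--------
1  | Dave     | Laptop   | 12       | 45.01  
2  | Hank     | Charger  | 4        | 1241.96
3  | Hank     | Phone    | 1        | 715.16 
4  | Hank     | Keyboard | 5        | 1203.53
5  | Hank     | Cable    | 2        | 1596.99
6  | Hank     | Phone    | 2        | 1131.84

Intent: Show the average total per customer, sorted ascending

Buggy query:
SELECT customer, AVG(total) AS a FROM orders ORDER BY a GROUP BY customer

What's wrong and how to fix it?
Bug: GROUP BY must precede ORDER BY

Fix: Reorder: SELECT … FROM … GROUP BY … ORDER BY …

Corrected query:
SELECT customer, AVG(total) AS a FROM orders GROUP BY customer ORDER BY a

Result:
customer | a       
---------+---------
Dave     | 45.01   
Hank     | 1177.896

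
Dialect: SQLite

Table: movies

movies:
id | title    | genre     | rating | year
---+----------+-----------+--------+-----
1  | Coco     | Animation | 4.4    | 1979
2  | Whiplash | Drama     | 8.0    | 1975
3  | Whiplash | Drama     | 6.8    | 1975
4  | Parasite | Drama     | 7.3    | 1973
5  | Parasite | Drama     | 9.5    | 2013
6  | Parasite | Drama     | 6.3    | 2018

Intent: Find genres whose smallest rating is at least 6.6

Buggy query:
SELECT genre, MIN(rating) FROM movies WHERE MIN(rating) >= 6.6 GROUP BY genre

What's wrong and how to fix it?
Bug: Aggregates like MIN are computed per group after WHERE runs

Fix: Replace WHERE with HAVING after the GROUP BY

Corrected query:
SELECT genre, MIN(rating) FROM movies GROUP BY genre HAVING MIN(rating) >= 6.6

Result:
(no rows)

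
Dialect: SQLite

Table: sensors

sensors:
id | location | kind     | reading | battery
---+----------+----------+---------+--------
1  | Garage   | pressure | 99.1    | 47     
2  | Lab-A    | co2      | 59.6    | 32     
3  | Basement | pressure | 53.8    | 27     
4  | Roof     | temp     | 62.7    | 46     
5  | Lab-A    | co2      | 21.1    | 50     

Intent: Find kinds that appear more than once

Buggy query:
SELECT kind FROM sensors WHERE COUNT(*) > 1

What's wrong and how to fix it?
Bug: WHERE can't reference COUNT(*); aggregates are computed after WHERE

Fix: Group first, then use HAVING for the count condition

Corrected query:
SELECT kind FROM sensors GROUP BY kind HAVING COUNT(*) > 1

Result:
kind    
--------
co2     
pressure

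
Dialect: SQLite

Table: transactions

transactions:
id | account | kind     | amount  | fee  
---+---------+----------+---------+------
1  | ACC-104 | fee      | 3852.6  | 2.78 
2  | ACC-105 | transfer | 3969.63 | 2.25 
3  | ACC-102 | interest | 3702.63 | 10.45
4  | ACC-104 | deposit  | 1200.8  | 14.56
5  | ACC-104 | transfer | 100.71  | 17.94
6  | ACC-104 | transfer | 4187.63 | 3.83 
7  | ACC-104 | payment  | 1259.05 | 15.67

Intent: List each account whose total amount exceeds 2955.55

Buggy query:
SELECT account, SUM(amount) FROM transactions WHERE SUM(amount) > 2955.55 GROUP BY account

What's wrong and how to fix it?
Bug: SUM(amount) is an aggregate, but WHERE filters rows before aggregation

Fix: Move the aggregate condition to a HAVING clause

Corrected query:
SELECT account, SUM(amount) FROM transactions GROUP BY account HAVING SUM(amount) > 2955.55

Result:
account | SUM(amount)
--------+------------
ACC-102 | 3702.63    
ACC-104 | 10600.79   
ACC-105 | 3969.63    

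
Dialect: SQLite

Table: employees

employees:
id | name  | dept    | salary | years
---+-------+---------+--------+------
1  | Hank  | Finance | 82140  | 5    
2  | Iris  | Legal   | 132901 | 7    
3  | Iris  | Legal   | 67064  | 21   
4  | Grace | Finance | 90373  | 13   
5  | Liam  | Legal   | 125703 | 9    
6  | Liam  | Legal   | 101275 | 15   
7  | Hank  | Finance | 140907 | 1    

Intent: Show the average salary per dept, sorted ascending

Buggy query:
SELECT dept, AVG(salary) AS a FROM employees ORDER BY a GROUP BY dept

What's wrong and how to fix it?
Bug: GROUP BY must precede ORDER BY

Fix: Move ORDER BY to the end, after GROUP BY

Corrected query:
SELECT dept, AVG(salary) AS a FROM employees GROUP BY dept ORDER BY a

Result:
dept    | a            
--------+--------------
Finance | 104473.333333
Legal   | 106735.75    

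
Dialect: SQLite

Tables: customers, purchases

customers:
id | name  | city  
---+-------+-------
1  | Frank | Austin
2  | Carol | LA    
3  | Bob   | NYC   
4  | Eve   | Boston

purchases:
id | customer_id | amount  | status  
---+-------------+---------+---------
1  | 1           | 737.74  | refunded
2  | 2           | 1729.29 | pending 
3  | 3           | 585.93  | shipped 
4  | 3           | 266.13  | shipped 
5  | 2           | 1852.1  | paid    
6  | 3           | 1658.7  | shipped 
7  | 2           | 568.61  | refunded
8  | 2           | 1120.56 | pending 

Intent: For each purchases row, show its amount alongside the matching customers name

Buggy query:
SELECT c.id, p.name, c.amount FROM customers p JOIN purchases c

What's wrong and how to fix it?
Bug: Missing join condition: each purchases row is matched to all customers rows instead of just its own

Fix: Specify the join condition linking the foreign key to the parent id

Corrected query:
SELECT c.id, p.name, c.amount FROM customers p JOIN purchases c ON c.customer_id = p.id

Result:
id | name  | amount 
---+-------+--------
1  | Frank | 737.74 
2  | Carol | 1729.29
3  | Bob   | 585.93 
4  | Bob   | 266.13 
5  | Carol | 1852.1 
6  | Bob   | 1658.7 
7  | Carol | 568.61 
8  | Carol | 1120.56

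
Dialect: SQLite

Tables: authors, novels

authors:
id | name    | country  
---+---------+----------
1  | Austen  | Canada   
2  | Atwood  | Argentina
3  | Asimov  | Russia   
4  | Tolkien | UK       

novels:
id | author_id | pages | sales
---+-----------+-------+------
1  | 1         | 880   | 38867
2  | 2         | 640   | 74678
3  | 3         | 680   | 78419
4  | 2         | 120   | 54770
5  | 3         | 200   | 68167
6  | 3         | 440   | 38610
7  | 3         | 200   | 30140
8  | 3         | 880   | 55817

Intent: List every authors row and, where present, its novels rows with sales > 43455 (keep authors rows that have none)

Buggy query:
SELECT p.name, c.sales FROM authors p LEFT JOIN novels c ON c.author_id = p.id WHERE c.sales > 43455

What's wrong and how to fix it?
Bug: Filtering c.sales in WHERE discards the NULL rows produced by LEFT JOIN, turning it into an inner join

Fix: Put 'c.sales > 43455' in the JOIN's ON clause instead of WHERE

Corrected query:
SELECT p.name, c.sales FROM authors p LEFT JOIN novels c ON c.author_id = p.id AND c.sales > 43455

Result:
name    | sales
--------+------
Austen  | NULL 
Atwood  | 54770
Atwood  | 74678
Asimov  | 55817
Asimov  | 68167
Asimov  | 78419
Tolkien | NULL 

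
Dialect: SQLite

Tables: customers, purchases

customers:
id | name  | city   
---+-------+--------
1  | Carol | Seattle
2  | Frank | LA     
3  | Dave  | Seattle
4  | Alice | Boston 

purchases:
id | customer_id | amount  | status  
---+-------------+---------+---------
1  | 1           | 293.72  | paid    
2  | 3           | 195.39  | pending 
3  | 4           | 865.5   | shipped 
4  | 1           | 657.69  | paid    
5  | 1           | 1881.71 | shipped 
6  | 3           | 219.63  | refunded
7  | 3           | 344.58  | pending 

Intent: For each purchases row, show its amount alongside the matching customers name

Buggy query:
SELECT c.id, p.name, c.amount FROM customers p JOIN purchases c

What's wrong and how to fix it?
Bug: JOIN with no ON clause produces a cartesian product; every purchases row pairs with every customers row

Fix: Specify the join condition linking the foreign key to the parent id

Corrected query:
SELECT c.id, p.name, c.amount FROM customers p JOIN purchases c ON c.customer_id = p.id

Result:
id | name  | amount 
---+-------+--------
1  | Carol | 293.72 
2  | Dave  | 195.39 
3  | Alice | 865.5  
4  | Carol | 657.69 
5  | Carol | 1881.71
6  | Dave  | 219.63 
7  | Dave  | 344.58 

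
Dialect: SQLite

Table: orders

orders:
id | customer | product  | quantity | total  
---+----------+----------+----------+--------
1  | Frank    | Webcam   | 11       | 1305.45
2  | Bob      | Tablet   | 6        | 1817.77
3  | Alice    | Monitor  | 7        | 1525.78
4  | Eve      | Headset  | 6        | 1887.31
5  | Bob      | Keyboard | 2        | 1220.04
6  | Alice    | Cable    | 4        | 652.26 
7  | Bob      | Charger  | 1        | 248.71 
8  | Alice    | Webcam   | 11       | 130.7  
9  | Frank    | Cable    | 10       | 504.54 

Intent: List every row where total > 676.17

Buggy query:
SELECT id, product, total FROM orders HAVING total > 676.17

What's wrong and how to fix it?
Bug: This is a non-aggregate query (no GROUP BY, no aggregates), so in SQLite the HAVING clause is invalid here; a row-level condition belongs in WHERE

Fix: Replace HAVING with WHERE since the condition applies to individual rows

Corrected query:
SELECT id, product, total FROM orders WHERE total > 676.17

Result:
id | product  | total  
---+----------+--------
1  | Webcam   | 1305.45
2  | Tablet   | 1817.77
3  | Monitor  | 1525.78
4  | Headset  | 1887.31
5  | Keyboard | 1220.04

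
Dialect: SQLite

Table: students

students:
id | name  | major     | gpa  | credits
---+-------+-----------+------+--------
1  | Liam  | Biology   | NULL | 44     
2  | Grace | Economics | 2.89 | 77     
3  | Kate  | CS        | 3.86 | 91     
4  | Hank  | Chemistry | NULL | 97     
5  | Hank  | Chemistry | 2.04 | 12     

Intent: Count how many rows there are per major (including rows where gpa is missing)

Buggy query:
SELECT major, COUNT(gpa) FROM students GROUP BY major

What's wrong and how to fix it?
Bug: COUNT(gpa) skips NULLs, so groups with missing gpa are undercounted

Fix: Use COUNT(*) to count all rows regardless of NULL

Corrected query:
SELECT major, COUNT(*) FROM students GROUP BY major

Result:
major     | COUNT(*)
----------+---------
Biology   | 1       
CS        | 1       
Chemistry | 2       
Economics | 1       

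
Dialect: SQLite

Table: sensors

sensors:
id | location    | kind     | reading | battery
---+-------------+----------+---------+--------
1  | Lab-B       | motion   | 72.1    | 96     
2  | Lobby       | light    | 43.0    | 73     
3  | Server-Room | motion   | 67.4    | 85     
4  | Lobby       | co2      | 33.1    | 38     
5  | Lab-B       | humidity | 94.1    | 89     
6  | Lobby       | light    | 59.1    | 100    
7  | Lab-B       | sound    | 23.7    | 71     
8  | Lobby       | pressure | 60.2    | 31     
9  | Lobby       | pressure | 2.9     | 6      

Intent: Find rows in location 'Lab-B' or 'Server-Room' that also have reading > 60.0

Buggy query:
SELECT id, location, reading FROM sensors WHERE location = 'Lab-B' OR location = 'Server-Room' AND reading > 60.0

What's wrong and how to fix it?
Bug: Without parentheses, AND is evaluated before OR, so the reading filter only applies to the 'Server-Room' branch

Fix: Group the OR with parentheses (or use IN), then AND the threshold

Corrected query:
SELECT id, location, reading FROM sensors WHERE (location = 'Lab-B' OR location = 'Server-Room') AND reading > 60.0

Result:
id | location    | reading
---+-------------+--------
1  | Lab-B       | 72.1   
3  | Server-Room | 67.4   
5  | Lab-B       | 94.1   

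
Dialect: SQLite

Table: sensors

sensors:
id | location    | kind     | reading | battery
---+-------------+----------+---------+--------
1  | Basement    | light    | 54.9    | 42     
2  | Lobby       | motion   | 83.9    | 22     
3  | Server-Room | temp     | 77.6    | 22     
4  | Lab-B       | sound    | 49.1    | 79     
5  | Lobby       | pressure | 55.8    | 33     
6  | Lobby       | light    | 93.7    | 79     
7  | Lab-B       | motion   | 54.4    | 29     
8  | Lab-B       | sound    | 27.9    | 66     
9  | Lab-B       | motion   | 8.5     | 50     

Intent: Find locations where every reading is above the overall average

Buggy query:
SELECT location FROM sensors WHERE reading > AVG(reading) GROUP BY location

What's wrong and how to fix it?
Bug: AVG() is an aggregate; it can't sit directly in WHERE

Fix: Use a subquery for AVG and a HAVING MIN(...) filter so the condition holds for every row in the group

Corrected query:
SELECT location FROM sensors GROUP BY location HAVING MIN(reading) > (SELECT AVG(reading) FROM sensors)

Result:
location   
-----------
Server-Room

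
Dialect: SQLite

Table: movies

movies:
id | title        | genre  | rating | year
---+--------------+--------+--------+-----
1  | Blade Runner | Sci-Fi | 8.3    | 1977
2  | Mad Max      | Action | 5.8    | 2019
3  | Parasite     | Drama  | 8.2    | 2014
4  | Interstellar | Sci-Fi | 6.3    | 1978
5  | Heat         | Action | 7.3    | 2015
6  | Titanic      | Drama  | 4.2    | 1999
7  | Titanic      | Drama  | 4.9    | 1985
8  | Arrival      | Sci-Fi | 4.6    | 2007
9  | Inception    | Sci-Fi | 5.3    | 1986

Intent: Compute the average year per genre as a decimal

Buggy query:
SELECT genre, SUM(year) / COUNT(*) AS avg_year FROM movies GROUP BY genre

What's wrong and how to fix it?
Bug: Both operands are integers, so '/' performs integer division and truncates

Fix: Cast one side to REAL so the division keeps the fractional part

Corrected query:
SELECT genre, SUM(year) * 1.0 / COUNT(*) AS avg_year FROM movies GROUP BY genre

Result:
genre  | avg_year   
-------+------------
Action | 2017       
Drama  | 1999.333333
Sci-Fi | 1987       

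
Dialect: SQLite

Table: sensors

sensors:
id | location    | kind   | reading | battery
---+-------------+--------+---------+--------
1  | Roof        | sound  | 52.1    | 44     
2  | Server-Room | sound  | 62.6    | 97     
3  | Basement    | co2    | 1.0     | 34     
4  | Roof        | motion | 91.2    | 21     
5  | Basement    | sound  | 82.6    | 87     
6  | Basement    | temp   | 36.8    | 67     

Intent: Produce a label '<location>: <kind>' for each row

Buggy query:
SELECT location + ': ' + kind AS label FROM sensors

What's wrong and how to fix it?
Bug: SQLite uses || for string concatenation; + coerces text to numbers (yielding 0)

Fix: Replace + with || to concatenate text

Corrected query:
SELECT location || ': ' || kind AS label FROM sensors

Result:
label             
------------------
Roof: sound       
Server-Room: sound
Basement: co2     
Roof: motion      
Basement: sound   
Basement: temp    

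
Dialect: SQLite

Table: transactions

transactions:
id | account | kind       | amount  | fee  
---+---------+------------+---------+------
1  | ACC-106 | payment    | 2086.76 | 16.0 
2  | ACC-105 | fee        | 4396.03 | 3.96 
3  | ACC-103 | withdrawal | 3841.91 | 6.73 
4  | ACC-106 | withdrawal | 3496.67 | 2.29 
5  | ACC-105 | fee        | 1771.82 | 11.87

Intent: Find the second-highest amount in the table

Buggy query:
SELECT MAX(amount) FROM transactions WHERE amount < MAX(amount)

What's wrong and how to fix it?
Bug: The inner MAX is an aggregate inside WHERE, which is not allowed

Fix: Put the inner MAX in a scalar subquery

Corrected query:
SELECT MAX(amount) FROM transactions WHERE amount < (SELECT MAX(amount) FROM transactions)

Result:
MAX(amount)
-----------
3841.91    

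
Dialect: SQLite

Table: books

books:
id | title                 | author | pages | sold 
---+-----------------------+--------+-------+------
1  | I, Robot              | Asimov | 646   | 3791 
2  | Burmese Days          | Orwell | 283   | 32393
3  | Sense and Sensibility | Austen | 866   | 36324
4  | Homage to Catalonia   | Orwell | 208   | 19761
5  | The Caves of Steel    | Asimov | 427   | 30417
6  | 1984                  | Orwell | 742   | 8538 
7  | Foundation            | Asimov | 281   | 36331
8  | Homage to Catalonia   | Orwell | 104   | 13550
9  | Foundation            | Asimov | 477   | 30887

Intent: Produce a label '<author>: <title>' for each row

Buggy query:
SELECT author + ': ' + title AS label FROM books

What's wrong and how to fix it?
Bug: '+' is numeric addition; on text columns SQLite converts them to 0 instead of concatenating

Fix: Replace + with || to concatenate text

Corrected query:
SELECT author || ': ' || title AS label FROM books

Result:
label                        
-----------------------------
Asimov: I, Robot             
Orwell: Burmese Days         
Austen: Sense and Sensibility
Orwell: Homage to Catalonia  
Asimov: The Caves of Steel   
Orwell: 1984                 
Asimov: Foundation           
Orwell: Homage to Catalonia  
Asimov: Foundation           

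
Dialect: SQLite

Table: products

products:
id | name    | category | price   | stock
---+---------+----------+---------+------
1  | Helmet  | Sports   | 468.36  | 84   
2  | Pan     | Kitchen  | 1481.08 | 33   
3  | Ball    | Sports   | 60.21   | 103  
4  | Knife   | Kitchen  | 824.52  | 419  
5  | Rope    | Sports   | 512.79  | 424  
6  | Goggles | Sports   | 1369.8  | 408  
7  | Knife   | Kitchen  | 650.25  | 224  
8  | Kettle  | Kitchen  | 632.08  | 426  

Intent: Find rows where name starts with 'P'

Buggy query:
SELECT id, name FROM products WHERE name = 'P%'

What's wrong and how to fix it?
Bug: Wildcards only work with LIKE; '=' treats '%' as a literal character

Fix: Use LIKE for wildcard pattern matching

Corrected query:
SELECT id, name FROM products WHERE name LIKE 'P%'

Result:
id | name
---+-----
2  | Pan 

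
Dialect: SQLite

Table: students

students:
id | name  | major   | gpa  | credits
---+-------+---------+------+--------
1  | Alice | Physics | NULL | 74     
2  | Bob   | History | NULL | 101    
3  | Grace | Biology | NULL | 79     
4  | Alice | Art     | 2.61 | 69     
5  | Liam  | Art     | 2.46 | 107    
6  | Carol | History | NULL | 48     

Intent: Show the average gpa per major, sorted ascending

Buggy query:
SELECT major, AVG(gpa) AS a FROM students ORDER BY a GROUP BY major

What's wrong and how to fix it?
Bug: GROUP BY must precede ORDER BY

Fix: Move ORDER BY to the end, after GROUP BY

Corrected query:
SELECT major, AVG(gpa) AS a FROM students GROUP BY major ORDER BY a

Result:
major   | a    
--------+------
Biology | NULL 
History | NULL 
Physics | NULL 
Art     | 2.535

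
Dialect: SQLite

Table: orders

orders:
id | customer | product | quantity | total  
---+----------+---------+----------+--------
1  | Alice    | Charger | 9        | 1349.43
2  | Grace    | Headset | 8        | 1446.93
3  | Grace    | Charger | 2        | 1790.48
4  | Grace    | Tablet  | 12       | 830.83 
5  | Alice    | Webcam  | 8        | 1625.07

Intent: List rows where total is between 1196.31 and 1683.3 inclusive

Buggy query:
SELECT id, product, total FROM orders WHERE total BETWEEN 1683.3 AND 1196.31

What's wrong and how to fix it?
Bug: The bounds are reversed; BETWEEN a AND b requires a <= b to match anything

Fix: Swap the bounds so the smaller value comes first

Corrected query:
SELECT id, product, total FROM orders WHERE total BETWEEN 1196.31 AND 1683.3

Result:
id | product | total  
---+---------+--------
1  | Charger | 1349.43
2  | Headset | 1446.93
5  | Webcam  | 1625.07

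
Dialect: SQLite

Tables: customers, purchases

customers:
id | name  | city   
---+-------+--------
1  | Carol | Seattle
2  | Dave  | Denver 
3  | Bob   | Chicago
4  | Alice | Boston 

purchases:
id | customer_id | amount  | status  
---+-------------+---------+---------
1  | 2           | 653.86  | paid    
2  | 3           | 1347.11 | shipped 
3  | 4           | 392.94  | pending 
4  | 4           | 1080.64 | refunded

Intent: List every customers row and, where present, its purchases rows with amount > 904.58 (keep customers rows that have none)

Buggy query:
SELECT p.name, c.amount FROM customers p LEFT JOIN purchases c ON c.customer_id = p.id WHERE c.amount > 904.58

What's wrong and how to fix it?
Bug: A WHERE condition on the right-hand table after LEFT JOIN drops unmatched parents

Fix: Move the right-table condition into the ON clause so unmatched parents are kept

Corrected query:
SELECT p.name, c.amount FROM customers p LEFT JOIN purchases c ON c.customer_id = p.id AND c.amount > 904.58

Result:
name  | amount 
------+--------
Carol | NULL   
Dave  | NULL   
Bob   | 1347.11
Alice | 1080.64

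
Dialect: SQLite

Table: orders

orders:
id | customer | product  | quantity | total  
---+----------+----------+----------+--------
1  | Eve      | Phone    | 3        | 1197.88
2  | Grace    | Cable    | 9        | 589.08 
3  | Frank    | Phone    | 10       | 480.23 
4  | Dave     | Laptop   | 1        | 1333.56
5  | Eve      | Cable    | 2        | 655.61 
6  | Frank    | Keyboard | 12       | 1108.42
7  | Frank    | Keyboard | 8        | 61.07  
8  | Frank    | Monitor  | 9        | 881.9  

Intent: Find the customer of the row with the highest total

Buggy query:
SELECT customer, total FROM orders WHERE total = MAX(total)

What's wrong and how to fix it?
Bug: MAX(total) is an aggregate and cannot be used directly in WHERE

Fix: Use a subquery: WHERE total = (SELECT MAX(total) FROM orders)

Corrected query:
SELECT customer, total FROM orders WHERE total = (SELECT MAX(total) FROM orders)

Result:
customer | total  
---------+--------
Dave     | 1333.56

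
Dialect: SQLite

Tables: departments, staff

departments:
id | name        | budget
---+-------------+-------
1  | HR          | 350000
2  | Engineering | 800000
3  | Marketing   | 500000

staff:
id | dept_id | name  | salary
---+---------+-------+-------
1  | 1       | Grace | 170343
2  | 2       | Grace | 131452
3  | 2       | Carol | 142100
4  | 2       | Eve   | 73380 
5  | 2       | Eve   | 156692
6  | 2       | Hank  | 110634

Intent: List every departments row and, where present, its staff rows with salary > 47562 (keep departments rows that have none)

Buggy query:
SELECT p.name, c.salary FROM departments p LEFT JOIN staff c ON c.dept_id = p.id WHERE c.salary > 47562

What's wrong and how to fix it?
Bug: A WHERE condition on the right-hand table after LEFT JOIN drops unmatched parents

Fix: Move the right-table condition into the ON clause so unmatched parents are kept

Corrected query:
SELECT p.name, c.salary FROM departments p LEFT JOIN staff c ON c.dept_id = p.id AND c.salary > 47562

Result:
name        | salary
------------+-------
HR          | 170343
Engineering | 73380 
Engineering | 110634
Engineering | 131452
Engineering | 142100
Engineering | 156692
Marketing   | NULL  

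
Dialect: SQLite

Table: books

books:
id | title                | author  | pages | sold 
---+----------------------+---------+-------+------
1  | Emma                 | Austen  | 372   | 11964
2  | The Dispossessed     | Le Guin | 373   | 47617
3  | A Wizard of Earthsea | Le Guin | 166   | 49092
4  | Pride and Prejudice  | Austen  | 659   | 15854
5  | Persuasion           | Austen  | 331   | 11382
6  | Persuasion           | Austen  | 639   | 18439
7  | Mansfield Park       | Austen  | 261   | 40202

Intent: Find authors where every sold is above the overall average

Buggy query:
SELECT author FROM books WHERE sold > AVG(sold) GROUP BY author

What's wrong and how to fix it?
Bug: WHERE evaluates per row before aggregation, so AVG() is unavailable

Fix: Compute the overall average in a scalar subquery and compare each group's MIN against it in HAVING

Corrected query:
SELECT author FROM books GROUP BY author HAVING MIN(sold) > (SELECT AVG(sold) FROM books)

Result:
author 
-------
Le Guin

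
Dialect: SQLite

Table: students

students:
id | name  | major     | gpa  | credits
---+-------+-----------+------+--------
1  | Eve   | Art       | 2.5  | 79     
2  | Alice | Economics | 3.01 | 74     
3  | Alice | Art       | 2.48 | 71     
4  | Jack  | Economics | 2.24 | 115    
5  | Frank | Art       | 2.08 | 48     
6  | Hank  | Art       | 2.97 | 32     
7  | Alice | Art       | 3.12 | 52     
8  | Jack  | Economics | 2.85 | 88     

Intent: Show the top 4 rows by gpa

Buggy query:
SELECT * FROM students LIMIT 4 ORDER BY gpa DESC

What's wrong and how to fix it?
Bug: LIMIT must come after ORDER BY

Fix: Sort with ORDER BY, then apply LIMIT

Corrected query:
SELECT * FROM students ORDER BY gpa DESC LIMIT 4

Result:
id | name  | major     | gpa  | credits
---+-------+-----------+------+--------
7  | Alice | Art       | 3.12 | 52     
2  | Alice | Economics | 3.01 | 74     
6  | Hank  | Art       | 2.97 | 32     
8  | Jack  | Economics | 2.85 | 88     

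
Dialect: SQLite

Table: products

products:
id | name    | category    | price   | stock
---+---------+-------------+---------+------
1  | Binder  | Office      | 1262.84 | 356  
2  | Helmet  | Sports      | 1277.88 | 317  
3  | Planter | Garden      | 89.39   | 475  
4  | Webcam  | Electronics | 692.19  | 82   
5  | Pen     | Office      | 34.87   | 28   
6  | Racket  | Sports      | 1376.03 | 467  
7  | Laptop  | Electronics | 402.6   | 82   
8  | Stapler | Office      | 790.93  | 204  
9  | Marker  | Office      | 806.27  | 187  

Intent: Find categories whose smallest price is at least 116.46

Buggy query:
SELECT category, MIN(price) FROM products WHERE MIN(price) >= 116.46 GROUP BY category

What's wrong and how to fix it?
Bug: MIN() in WHERE is a misuse of aggregate

Fix: Use HAVING for the per-group MIN condition

Corrected query:
SELECT category, MIN(price) FROM products GROUP BY category HAVING MIN(price) >= 116.46

Result:
category    | MIN(price)
------------+-----------
Electronics | 402.6     
Sports      | 1277.88   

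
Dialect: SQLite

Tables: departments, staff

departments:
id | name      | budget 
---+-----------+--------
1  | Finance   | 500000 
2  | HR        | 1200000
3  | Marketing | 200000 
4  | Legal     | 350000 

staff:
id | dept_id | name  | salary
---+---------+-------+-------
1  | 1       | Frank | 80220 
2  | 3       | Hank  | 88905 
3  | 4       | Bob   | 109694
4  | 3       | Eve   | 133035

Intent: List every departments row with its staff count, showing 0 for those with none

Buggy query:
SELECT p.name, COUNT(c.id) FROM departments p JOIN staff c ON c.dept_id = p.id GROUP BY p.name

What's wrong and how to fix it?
Bug: An inner join excludes parents with zero children

Fix: Use LEFT JOIN so parents without children still appear (COUNT(c.id) gives 0)

Corrected query:
SELECT p.name, COUNT(c.id) FROM departments p LEFT JOIN staff c ON c.dept_id = p.id GROUP BY p.name

Result:
name      | COUNT(c.id)
----------+------------
Finance   | 1          
HR        | 0          
Legal     | 1          
Marketing | 2          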